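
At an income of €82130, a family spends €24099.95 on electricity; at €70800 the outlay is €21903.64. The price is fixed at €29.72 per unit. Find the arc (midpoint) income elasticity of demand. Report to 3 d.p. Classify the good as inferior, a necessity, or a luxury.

With a constant price, Q₁ = 24099.95/29.72 = 810.900 and Q₂ = 21903.64/29.72 = 737.000 (equivalently, work directly with expenditure since P cancels).
Midpoint %ΔQ = (21903.64 − 24099.95)/23001.80 = -0.09548; midpoint %ΔI = (70800 − 82130)/76465 = -0.14817.
η = -0.09548 / -0.14817 = 0.644.
0 < η < 1 ⇒ necessity.

0.644 (necessity)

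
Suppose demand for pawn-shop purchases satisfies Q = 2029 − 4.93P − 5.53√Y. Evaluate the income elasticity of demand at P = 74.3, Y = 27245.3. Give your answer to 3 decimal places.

-0.609

At P = 74.3, Y = 27245.3: Q = 749.911.
Holding P constant, ∂Q/∂Y = -5.53/(2√Y) = -0.0167513.
η_Y = (∂Q/∂Y)·(Y/Q) = -0.0167513 × (27245.3/749.911) = -0.609.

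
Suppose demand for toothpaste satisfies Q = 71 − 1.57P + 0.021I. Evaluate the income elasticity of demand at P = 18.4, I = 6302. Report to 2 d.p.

At P = 18.4, I = 6302: Q = 174.454.
Holding P constant, ∂Q/∂I = 0.021.
η_I = (∂Q/∂I)·(I/Q) = 0.021 × (6302/174.454) = 0.76.

0.76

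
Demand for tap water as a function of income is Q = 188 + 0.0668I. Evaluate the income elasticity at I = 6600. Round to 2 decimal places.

At I = 6600: Q = 628.880.
dQ/dI = 0.0668.
η = (dQ/dI)·(I/Q) = 0.0668 × (6600/628.880) = 0.70.

0.70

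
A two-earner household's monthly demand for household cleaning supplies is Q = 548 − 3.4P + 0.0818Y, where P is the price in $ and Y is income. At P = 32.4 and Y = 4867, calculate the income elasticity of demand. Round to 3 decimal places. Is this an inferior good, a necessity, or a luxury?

At P = 32.4, Y = 4867: Q = 835.961.
Holding P constant, ∂Q/∂Y = 0.0818.
η_Y = (∂Q/∂Y)·(Y/Q) = 0.0818 × (4867/835.961) = 0.476.
Since 0 < η < 1, this is a necessity.

0.476 (necessity)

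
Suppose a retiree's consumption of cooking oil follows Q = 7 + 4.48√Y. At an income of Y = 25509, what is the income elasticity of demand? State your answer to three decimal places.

0.495

At Y = 25509: Q = 722.525.
dQ/dY = 4.48/(2√Y) = 0.0140249 at this income.
η = (dQ/dY)·(Y/Q) = 0.0140249 × (25509/722.525) = 0.495.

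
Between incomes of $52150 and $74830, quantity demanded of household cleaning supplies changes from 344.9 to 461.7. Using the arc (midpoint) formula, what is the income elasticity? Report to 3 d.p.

ΔQ = 461.7 − 344.9 = 116.8; midpoint Q̄ = (344.9 + 461.7)/2 = 403.3.
ΔI = 74830 − 52150 = 22680; midpoint Ī = (52150 + 74830)/2 = 63490.
η = (ΔQ/Q̄) ÷ (ΔI/Ī) = (116.8/403.3) ÷ (22680/63490) = 0.811.

0.811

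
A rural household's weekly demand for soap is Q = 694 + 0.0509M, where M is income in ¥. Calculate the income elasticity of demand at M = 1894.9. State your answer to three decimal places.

0.122

At M = 1894.9: Q = 790.450.
dQ/dM = 0.0509.
η = (dQ/dM)·(M/Q) = 0.0509 × (1894.9/790.450) = 0.122.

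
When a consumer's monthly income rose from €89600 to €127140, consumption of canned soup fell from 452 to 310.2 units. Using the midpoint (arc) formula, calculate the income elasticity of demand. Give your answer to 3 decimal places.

ΔQ = 310.2 − 452 = -141.8; midpoint Q̄ = (452 + 310.2)/2 = 381.1.
ΔI = 127140 − 89600 = 37540; midpoint Ī = (89600 + 127140)/2 = 108370.
η = (ΔQ/Q̄) ÷ (ΔI/Ī) = (-141.8/381.1) ÷ (37540/108370) = -1.074.

-1.074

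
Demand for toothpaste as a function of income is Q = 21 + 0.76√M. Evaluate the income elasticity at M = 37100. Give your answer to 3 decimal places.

At M = 37100: Q = 167.386.
dQ/dM = 0.76/(2√M) = 0.00197286 at this income.
η = (dQ/dM)·(M/Q) = 0.00197286 × (37100/167.386) = 0.437.

0.437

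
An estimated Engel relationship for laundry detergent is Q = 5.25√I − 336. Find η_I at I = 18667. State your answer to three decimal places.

0.941

At I = 18667: Q = 381.293.
dQ/dI = 5.25/(2√I) = 0.0192129 at this income.
η = (dQ/dI)·(I/Q) = 0.0192129 × (18667/381.293) = 0.941.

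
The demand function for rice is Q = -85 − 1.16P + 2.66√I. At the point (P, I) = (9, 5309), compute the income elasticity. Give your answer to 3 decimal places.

At P = 9, I = 5309: Q = 98.375.
Holding P constant, ∂Q/∂I = 2.66/(2√I) = 0.0182535.
η_I = (∂Q/∂I)·(I/Q) = 0.0182535 × (5309/98.375) = 0.985.

0.985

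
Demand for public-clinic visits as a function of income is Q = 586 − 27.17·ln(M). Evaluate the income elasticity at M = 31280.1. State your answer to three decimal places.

At M = 31280.1: Q = 304.770.
dQ/dM = -27.17/M = -0.000868603 at this income.
η = (dQ/dM)·(M/Q) = -0.000868603 × (31280.1/304.770) = -0.089.

-0.089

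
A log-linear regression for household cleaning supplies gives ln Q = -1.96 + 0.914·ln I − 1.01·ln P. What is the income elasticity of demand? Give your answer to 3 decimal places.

In a log-linear demand, the coefficient on ln I is the income elasticity.
So η = 0.914.

0.914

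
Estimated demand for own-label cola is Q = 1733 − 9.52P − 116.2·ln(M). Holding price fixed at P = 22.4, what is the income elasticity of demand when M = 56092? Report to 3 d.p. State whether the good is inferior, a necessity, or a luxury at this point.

-0.466 (inferior good)

At P = 22.4, M = 56092: Q = 249.134.
Holding P constant, ∂Q/∂M = -116.2/M = -0.0020716.
η_M = (∂Q/∂M)·(M/Q) = -0.0020716 × (56092/249.134) = -0.466.
Since η < 0, this is an inferior good.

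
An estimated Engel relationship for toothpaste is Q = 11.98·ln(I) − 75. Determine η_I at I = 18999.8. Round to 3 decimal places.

0.278

At I = 18999.8: Q = 43.029.
dQ/dI = 11.98/I = 0.000630533 at this income.
η = (dQ/dI)·(I/Q) = 0.000630533 × (18999.8/43.029) = 0.278.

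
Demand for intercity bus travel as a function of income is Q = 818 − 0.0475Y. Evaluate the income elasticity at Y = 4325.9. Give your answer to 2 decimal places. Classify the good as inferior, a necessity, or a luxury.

-0.34 (inferior good)

At Y = 4325.9: Q = 612.520.
dQ/dY = −0.0475.
η = (dQ/dY)·(Y/Q) = -0.0475 × (4325.9/612.520) = -0.34.
Since η < 0, the good is an inferior good.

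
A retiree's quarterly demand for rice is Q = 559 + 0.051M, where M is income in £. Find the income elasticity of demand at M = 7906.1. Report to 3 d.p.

0.419

At M = 7906.1: Q = 962.211.
dQ/dM = 0.051.
η = (dQ/dM)·(M/Q) = 0.051 × (7906.1/962.211) = 0.419.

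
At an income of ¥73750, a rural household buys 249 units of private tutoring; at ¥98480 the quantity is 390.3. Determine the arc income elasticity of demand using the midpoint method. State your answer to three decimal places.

1.539

ΔQ = 390.3 − 249 = 141.3; midpoint Q̄ = (249 + 390.3)/2 = 319.65.
ΔI = 98480 − 73750 = 24730; midpoint Ī = (73750 + 98480)/2 = 86115.
η = (ΔQ/Q̄) ÷ (ΔI/Ī) = (141.3/319.65) ÷ (24730/86115) = 1.539.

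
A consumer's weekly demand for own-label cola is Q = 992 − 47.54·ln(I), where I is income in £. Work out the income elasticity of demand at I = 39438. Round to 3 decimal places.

At I = 39438: Q = 488.909.
dQ/dI = -47.54/I = -0.00120544 at this income.
η = (dQ/dI)·(I/Q) = -0.00120544 × (39438/488.909) = -0.097.

-0.097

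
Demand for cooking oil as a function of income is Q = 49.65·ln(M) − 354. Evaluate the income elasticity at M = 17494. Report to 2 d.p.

0.38

At M = 17494: Q = 131.061.
dQ/dM = 49.65/M = 0.00283812 at this income.
η = (dQ/dM)·(M/Q) = 0.00283812 × (17494/131.061) = 0.38.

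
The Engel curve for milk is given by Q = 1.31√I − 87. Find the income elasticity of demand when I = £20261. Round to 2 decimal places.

At I = 20261: Q = 99.467.
dQ/dI = 1.31/(2√I) = 0.00460162 at this income.
η = (dQ/dI)·(I/Q) = 0.00460162 × (20261/99.467) = 0.94.

0.94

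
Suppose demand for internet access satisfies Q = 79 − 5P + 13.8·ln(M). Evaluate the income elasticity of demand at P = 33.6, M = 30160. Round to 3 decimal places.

0.259

At P = 33.6, M = 30160: Q = 53.337.
Holding P constant, ∂Q/∂M = 13.8/M = 0.00045756.
η_M = (∂Q/∂M)·(M/Q) = 0.00045756 × (30160/53.337) = 0.259.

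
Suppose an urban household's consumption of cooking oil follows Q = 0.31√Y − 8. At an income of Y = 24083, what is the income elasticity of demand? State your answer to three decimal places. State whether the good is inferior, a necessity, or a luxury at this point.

At Y = 24083: Q = 40.108.
dQ/dY = 0.31/(2√Y) = 0.000998795 at this income.
η = (dQ/dY)·(Y/Q) = 0.000998795 × (24083/40.108) = 0.600.
Since 0 < η < 1, the good is a necessity.

0.600 (necessity)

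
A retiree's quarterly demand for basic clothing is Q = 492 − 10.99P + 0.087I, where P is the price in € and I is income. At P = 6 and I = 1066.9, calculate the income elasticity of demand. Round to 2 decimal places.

At P = 6, I = 1066.9: Q = 518.880.
Holding P constant, ∂Q/∂I = 0.087.
η_I = (∂Q/∂I)·(I/Q) = 0.087 × (1066.9/518.880) = 0.18.

0.18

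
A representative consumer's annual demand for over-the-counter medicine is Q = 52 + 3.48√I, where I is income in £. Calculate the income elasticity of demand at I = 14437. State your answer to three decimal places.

0.445

At I = 14437: Q = 470.136.
dQ/dI = 3.48/(2√I) = 0.0144814 at this income.
η = (dQ/dI)·(I/Q) = 0.0144814 × (14437/470.136) = 0.445.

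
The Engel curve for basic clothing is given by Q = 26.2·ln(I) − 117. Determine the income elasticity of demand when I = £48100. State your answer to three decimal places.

At I = 48100: Q = 165.463.
dQ/dI = 26.2/I = 0.000544699 at this income.
η = (dQ/dI)·(I/Q) = 0.000544699 × (48100/165.463) = 0.158.

0.158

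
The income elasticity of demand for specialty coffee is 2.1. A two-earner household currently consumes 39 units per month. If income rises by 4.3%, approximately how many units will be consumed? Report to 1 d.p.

%ΔQ ≈ η × %ΔI = 2.1 × 4.3% = 9.03%.
New Q ≈ 39 × (1 + 0.0903) = 42.5.

42.5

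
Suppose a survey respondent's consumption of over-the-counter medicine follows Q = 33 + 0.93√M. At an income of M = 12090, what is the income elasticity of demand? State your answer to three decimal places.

0.378

At M = 12090: Q = 135.258.
dQ/dM = 0.93/(2√M) = 0.00422902 at this income.
η = (dQ/dM)·(M/Q) = 0.00422902 × (12090/135.258) = 0.378.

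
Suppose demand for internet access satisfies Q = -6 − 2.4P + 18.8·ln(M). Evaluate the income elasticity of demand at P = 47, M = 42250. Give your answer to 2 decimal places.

At P = 47, M = 42250: Q = 81.446.
Holding P constant, ∂Q/∂M = 18.8/M = 0.00044497.
η_M = (∂Q/∂M)·(M/Q) = 0.00044497 × (42250/81.446) = 0.23.

0.23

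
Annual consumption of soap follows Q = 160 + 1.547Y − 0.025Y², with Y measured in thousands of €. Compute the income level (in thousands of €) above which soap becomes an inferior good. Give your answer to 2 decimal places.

dQ/dY = 1.547 − 0.05Y.
The good is inferior where dQ/dY < 0. Setting dQ/dY = 0 gives Y = 1.547 / 0.05 = 30.94.

30.94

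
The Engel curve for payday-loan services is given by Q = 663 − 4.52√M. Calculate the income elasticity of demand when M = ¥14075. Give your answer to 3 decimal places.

At M = 14075: Q = 126.756.
dQ/dM = -4.52/(2√M) = -0.0190495 at this income.
η = (dQ/dM)·(M/Q) = -0.0190495 × (14075/126.756) = -2.115.

-2.115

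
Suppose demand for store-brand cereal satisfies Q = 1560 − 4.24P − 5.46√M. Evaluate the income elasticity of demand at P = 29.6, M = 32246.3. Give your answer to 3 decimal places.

-1.080

At P = 29.6, M = 32246.3: Q = 454.030.
Holding P constant, ∂Q/∂M = -5.46/(2√M) = -0.0152028.
η_M = (∂Q/∂M)·(M/Q) = -0.0152028 × (32246.3/454.030) = -1.080.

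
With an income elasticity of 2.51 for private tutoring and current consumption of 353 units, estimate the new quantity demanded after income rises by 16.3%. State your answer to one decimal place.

%ΔQ ≈ η × %ΔI = 2.51 × 16.3% = 40.913%.
New Q ≈ 353 × (1 + 0.40913) = 497.4.

497.4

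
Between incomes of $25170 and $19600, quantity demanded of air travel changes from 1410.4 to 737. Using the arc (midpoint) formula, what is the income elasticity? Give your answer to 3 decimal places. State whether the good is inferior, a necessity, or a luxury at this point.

2.521 (luxury)

ΔQ = 737 − 1410.4 = -673.4; midpoint Q̄ = (1410.4 + 737)/2 = 1073.7.
ΔI = 19600 − 25170 = -5570; midpoint Ī = (25170 + 19600)/2 = 22385.
η = (ΔQ/Q̄) ÷ (ΔI/Ī) = (-673.4/1073.7) ÷ (-5570/22385) = 2.521.
η > 1 ⇒ luxury.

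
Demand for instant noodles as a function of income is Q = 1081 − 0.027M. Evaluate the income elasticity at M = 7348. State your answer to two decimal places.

-0.22

At M = 7348: Q = 882.604.
dQ/dM = −0.027.
η = (dQ/dM)·(M/Q) = -0.027 × (7348/882.604) = -0.22.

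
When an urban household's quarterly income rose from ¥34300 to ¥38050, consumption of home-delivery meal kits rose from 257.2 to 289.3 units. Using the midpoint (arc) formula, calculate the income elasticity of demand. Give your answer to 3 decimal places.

1.133

ΔQ = 289.3 − 257.2 = 32.1; midpoint Q̄ = (257.2 + 289.3)/2 = 273.25.
ΔI = 38050 − 34300 = 3750; midpoint Ī = (34300 + 38050)/2 = 36175.
η = (ΔQ/Q̄) ÷ (ΔI/Ī) = (32.1/273.25) ÷ (3750/36175) = 1.133.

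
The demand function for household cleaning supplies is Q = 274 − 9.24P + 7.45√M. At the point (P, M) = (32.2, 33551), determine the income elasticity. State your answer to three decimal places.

0.509

At P = 32.2, M = 33551: Q = 1341.083.
Holding P constant, ∂Q/∂M = 7.45/(2√M) = 0.0203364.
η_M = (∂Q/∂M)·(M/Q) = 0.0203364 × (33551/1341.083) = 0.509.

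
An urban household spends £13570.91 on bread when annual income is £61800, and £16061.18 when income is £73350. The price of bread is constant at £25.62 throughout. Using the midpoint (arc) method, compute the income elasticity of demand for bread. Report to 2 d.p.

With a constant price, Q₁ = 13570.91/25.62 = 529.700 and Q₂ = 16061.18/25.62 = 626.900 (equivalently, work directly with expenditure since P cancels).
Midpoint %ΔQ = (16061.18 − 13570.91)/14816.05 = 0.16808; midpoint %ΔI = (73350 − 61800)/67575 = 0.17092.
η = 0.16808 / 0.17092 = 0.98.

0.98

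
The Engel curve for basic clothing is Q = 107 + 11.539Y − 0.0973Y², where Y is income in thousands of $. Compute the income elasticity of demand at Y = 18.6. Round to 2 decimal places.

At Y = 18.6: Q = 287.9635.
dQ/dY = 11.539 − 0.1946Y = 7.91944.
η = (dQ/dY)·(Y/Q) = 7.91944 × (18.6/287.9635) = 0.51.

0.51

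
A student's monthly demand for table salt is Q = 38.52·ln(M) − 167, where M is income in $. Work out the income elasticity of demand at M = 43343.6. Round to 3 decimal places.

0.158

At M = 43343.6: Q = 244.275.
dQ/dM = 38.52/M = 0.000888713 at this income.
η = (dQ/dM)·(M/Q) = 0.000888713 × (43343.6/244.275) = 0.158.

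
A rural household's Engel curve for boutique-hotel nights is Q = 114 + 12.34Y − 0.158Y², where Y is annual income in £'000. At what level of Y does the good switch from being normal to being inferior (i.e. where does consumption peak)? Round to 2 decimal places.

dQ/dY = 12.34 − 0.316Y.
The good is inferior where dQ/dY < 0. Setting dQ/dY = 0 gives Y = 12.34 / 0.316 = 39.05.

39.05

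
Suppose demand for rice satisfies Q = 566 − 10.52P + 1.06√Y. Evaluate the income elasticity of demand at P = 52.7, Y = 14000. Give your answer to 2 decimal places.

0.46

At P = 52.7, Y = 14000: Q = 137.017.
Holding P constant, ∂Q/∂Y = 1.06/(2√Y) = 0.00447932.
η_Y = (∂Q/∂Y)·(Y/Q) = 0.00447932 × (14000/137.017) = 0.46.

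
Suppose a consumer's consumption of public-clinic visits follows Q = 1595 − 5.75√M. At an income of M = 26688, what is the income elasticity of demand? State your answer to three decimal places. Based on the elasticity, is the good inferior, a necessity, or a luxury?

-0.716 (inferior good)

At M = 26688: Q = 655.653.
dQ/dM = -5.75/(2√M) = -0.0175987 at this income.
η = (dQ/dM)·(M/Q) = -0.0175987 × (26688/655.653) = -0.716.
Since η < 0, the good is an inferior good.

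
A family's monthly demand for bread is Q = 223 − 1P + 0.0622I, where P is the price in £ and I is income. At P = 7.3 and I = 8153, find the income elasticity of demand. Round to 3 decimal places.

At P = 7.3, I = 8153: Q = 722.817.
Holding P constant, ∂Q/∂I = 0.0622.
η_I = (∂Q/∂I)·(I/Q) = 0.0622 × (8153/722.817) = 0.702.

0.702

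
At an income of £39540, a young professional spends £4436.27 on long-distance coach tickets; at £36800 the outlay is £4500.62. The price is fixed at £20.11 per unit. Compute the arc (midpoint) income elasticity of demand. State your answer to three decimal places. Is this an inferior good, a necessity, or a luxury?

With a constant price, Q₁ = 4436.27/20.11 = 220.600 and Q₂ = 4500.62/20.11 = 223.800 (equivalently, work directly with expenditure since P cancels).
Midpoint %ΔQ = (4500.62 − 4436.27)/4468.45 = 0.01440; midpoint %ΔI = (36800 − 39540)/38170 = -0.07178.
η = 0.01440 / -0.07178 = -0.201.
η < 0 ⇒ inferior good.

-0.201 (inferior good)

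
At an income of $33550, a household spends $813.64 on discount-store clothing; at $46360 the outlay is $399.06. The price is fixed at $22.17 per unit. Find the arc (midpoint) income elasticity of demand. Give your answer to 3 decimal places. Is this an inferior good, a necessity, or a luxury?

With a constant price, Q₁ = 813.64/22.17 = 36.700 and Q₂ = 399.06/22.17 = 18.000 (equivalently, work directly with expenditure since P cancels).
Midpoint %ΔQ = (399.06 − 813.64)/606.35 = -0.68373; midpoint %ΔI = (46360 − 33550)/39955 = 0.32061.
η = -0.68373 / 0.32061 = -2.133.
η < 0 ⇒ inferior good.

-2.133 (inferior good)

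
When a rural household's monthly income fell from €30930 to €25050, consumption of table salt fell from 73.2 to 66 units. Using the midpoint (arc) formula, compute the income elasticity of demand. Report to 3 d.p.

0.492

ΔQ = 66 − 73.2 = -7.2; midpoint Q̄ = (73.2 + 66)/2 = 69.6.
ΔI = 25050 − 30930 = -5880; midpoint Ī = (30930 + 25050)/2 = 27990.
η = (ΔQ/Q̄) ÷ (ΔI/Ī) = (-7.2/69.6) ÷ (-5880/27990) = 0.492.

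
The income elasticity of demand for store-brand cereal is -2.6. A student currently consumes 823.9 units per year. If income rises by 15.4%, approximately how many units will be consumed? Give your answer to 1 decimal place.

494.0

%ΔQ ≈ η × %ΔI = -2.6 × 15.4% = -40.04%.
New Q ≈ 823.9 × (1 − 0.4004) = 494.0.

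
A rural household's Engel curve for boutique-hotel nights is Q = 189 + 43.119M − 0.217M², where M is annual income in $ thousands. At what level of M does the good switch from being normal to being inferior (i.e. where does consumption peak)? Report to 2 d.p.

99.35

dQ/dM = 43.119 − 0.434M.
The good is inferior where dQ/dM < 0. Setting dQ/dM = 0 gives M = 43.119 / 0.434 = 99.35.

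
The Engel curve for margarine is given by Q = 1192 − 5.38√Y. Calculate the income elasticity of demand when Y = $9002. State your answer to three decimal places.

-0.374

At Y = 9002: Q = 681.552.
dQ/dY = -5.38/(2√Y) = -0.0283519 at this income.
η = (dQ/dY)·(Y/Q) = -0.0283519 × (9002/681.552) = -0.374.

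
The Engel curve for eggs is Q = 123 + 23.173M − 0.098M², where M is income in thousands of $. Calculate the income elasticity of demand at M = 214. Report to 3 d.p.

-6.762

At M = 214: Q = 594.0140.
dQ/dM = 23.173 − 0.196M = -18.77100.
η = (dQ/dM)·(M/Q) = -18.77100 × (214/594.0140) = -6.762.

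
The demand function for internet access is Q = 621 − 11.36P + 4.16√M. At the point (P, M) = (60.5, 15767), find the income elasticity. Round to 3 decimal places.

0.573

At P = 60.5, M = 15767: Q = 456.078.
Holding P constant, ∂Q/∂M = 4.16/(2√M) = 0.0165649.
η_M = (∂Q/∂M)·(M/Q) = 0.0165649 × (15767/456.078) = 0.573.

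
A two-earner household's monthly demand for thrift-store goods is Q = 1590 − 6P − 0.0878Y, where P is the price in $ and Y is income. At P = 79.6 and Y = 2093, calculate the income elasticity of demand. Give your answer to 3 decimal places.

At P = 79.6, Y = 2093: Q = 928.635.
Holding P constant, ∂Q/∂Y = −0.0878.
η_Y = (∂Q/∂Y)·(Y/Q) = -0.0878 × (2093/928.635) = -0.198.

-0.198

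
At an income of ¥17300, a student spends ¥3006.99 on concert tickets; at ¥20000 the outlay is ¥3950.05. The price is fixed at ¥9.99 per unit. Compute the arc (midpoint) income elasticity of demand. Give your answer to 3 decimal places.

1.873

With a constant price, Q₁ = 3006.99/9.99 = 301.000 and Q₂ = 3950.05/9.99 = 395.400 (equivalently, work directly with expenditure since P cancels).
Midpoint %ΔQ = (3950.05 − 3006.99)/3478.52 = 0.27111; midpoint %ΔI = (20000 − 17300)/18650 = 0.14477.
η = 0.27111 / 0.14477 = 1.873.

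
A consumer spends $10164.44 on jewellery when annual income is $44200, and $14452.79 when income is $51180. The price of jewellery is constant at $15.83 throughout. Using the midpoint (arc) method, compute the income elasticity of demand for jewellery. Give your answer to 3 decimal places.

With a constant price, Q₁ = 10164.44/15.83 = 642.100 and Q₂ = 14452.79/15.83 = 913.000 (equivalently, work directly with expenditure since P cancels).
Midpoint %ΔQ = (14452.79 − 10164.44)/12308.62 = 0.34840; midpoint %ΔI = (51180 − 44200)/47690 = 0.14636.
η = 0.34840 / 0.14636 = 2.380.

2.380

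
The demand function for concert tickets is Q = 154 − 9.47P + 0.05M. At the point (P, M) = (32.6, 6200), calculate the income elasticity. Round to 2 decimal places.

At P = 32.6, M = 6200: Q = 155.278.
Holding P constant, ∂Q/∂M = 0.05.
η_M = (∂Q/∂M)·(M/Q) = 0.05 × (6200/155.278) = 2.00.

2.00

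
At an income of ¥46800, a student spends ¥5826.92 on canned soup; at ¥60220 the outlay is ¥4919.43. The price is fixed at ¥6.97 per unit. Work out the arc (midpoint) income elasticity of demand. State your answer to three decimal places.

With a constant price, Q₁ = 5826.92/6.97 = 836.000 and Q₂ = 4919.43/6.97 = 705.801 (equivalently, work directly with expenditure since P cancels).
Midpoint %ΔQ = (4919.43 − 5826.92)/5373.18 = -0.16889; midpoint %ΔI = (60220 − 46800)/53510 = 0.25079.
η = -0.16889 / 0.25079 = -0.673.

-0.673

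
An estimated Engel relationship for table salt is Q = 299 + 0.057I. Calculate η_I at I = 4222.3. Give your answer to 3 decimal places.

0.446

At I = 4222.3: Q = 539.671.
dQ/dI = 0.057.
η = (dQ/dI)·(I/Q) = 0.057 × (4222.3/539.671) = 0.446.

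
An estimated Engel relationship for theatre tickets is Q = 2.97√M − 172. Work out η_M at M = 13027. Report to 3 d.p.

At M = 13027: Q = 166.984.
dQ/dM = 2.97/(2√M) = 0.0130108 at this income.
η = (dQ/dM)·(M/Q) = 0.0130108 × (13027/166.984) = 1.015.

1.015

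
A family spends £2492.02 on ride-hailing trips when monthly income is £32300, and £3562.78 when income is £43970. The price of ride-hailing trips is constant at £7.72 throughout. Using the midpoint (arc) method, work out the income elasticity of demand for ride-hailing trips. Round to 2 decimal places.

1.16

With a constant price, Q₁ = 2492.02/7.72 = 322.801 and Q₂ = 3562.78/7.72 = 461.500 (equivalently, work directly with expenditure since P cancels).
Midpoint %ΔQ = (3562.78 − 2492.02)/3027.40 = 0.35369; midpoint %ΔI = (43970 − 32300)/38135 = 0.30602.
η = 0.35369 / 0.30602 = 1.16.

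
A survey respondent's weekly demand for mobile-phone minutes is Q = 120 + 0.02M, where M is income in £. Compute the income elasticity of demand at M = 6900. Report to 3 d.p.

0.535

At M = 6900: Q = 258.000.
dQ/dM = 0.02.
η = (dQ/dM)·(M/Q) = 0.02 × (6900/258.000) = 0.535.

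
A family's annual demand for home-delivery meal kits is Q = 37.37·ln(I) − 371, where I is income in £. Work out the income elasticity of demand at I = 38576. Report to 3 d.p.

At I = 38576: Q = 23.642.
dQ/dI = 37.37/I = 0.000968737 at this income.
η = (dQ/dI)·(I/Q) = 0.000968737 × (38576/23.642) = 1.581.

1.581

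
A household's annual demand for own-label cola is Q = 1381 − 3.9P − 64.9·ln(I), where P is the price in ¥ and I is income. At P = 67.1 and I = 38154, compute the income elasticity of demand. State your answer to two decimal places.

-0.15

At P = 67.1, I = 38154: Q = 434.655.
Holding P constant, ∂Q/∂I = -64.9/I = -0.001701.
η_I = (∂Q/∂I)·(I/Q) = -0.001701 × (38154/434.655) = -0.15.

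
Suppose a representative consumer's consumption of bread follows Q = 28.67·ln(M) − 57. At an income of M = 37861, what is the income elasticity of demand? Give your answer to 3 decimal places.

0.117

At M = 37861: Q = 245.230.
dQ/dM = 28.67/M = 0.000757244 at this income.
η = (dQ/dM)·(M/Q) = 0.000757244 × (37861/245.230) = 0.117.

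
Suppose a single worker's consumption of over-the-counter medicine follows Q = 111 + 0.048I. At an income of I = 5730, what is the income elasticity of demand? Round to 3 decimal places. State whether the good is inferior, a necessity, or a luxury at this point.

0.712 (necessity)

At I = 5730: Q = 386.040.
dQ/dI = 0.048.
η = (dQ/dI)·(I/Q) = 0.048 × (5730/386.040) = 0.712.
Since 0 < η < 1, the good is a necessity.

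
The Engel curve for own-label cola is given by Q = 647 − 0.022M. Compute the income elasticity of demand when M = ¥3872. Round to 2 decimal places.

-0.15

At M = 3872: Q = 561.816.
dQ/dM = −0.022.
η = (dQ/dM)·(M/Q) = -0.022 × (3872/561.816) = -0.15.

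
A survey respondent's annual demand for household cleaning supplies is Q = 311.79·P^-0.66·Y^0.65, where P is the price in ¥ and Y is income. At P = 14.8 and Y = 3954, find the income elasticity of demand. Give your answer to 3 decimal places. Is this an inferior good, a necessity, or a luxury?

For a multiplicative demand Q = A·P^α·Y^β, the income elasticity is β everywhere.
Here β = 0.65, so η = 0.650.
Since 0 < η < 1, this is a necessity.

0.650 (necessity)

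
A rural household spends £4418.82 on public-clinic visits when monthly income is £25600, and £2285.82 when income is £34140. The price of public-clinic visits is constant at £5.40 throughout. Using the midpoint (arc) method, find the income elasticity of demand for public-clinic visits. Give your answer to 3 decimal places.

With a constant price, Q₁ = 4418.82/5.40 = 818.300 and Q₂ = 2285.82/5.40 = 423.300 (equivalently, work directly with expenditure since P cancels).
Midpoint %ΔQ = (2285.82 − 4418.82)/3352.32 = -0.63628; midpoint %ΔI = (34140 − 25600)/29870 = 0.28591.
η = -0.63628 / 0.28591 = -2.225.

-2.225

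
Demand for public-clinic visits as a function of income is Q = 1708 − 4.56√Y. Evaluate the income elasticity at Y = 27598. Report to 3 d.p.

At Y = 27598: Q = 950.463.
dQ/dY = -4.56/(2√Y) = -0.0137245 at this income.
η = (dQ/dY)·(Y/Q) = -0.0137245 × (27598/950.463) = -0.399.

-0.399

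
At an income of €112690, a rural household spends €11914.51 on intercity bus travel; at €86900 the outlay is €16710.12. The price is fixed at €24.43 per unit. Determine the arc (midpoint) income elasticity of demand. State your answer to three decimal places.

With a constant price, Q₁ = 11914.51/24.43 = 487.700 and Q₂ = 16710.12/24.43 = 684.000 (equivalently, work directly with expenditure since P cancels).
Midpoint %ΔQ = (16710.12 − 11914.51)/14312.31 = 0.33507; midpoint %ΔI = (86900 − 112690)/99795 = -0.25843.
η = 0.33507 / -0.25843 = -1.297.

-1.297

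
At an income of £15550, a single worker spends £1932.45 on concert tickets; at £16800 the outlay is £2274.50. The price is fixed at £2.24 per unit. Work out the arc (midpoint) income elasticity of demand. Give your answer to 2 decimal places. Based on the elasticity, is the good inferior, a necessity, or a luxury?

With a constant price, Q₁ = 1932.45/2.24 = 862.701 and Q₂ = 2274.50/2.24 = 1015.402 (equivalently, work directly with expenditure since P cancels).
Midpoint %ΔQ = (2274.50 − 1932.45)/2103.48 = 0.16261; midpoint %ΔI = (16800 − 15550)/16175 = 0.07728.
η = 0.16261 / 0.07728 = 2.10.
η > 1 ⇒ luxury.

2.10 (luxury)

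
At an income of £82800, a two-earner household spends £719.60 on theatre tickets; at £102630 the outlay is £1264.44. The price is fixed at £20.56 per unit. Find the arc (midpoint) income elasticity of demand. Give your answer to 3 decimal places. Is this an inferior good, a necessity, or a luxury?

With a constant price, Q₁ = 719.60/20.56 = 35.000 and Q₂ = 1264.44/20.56 = 61.500 (equivalently, work directly with expenditure since P cancels).
Midpoint %ΔQ = (1264.44 − 719.60)/992.02 = 0.54922; midpoint %ΔI = (102630 − 82800)/92715 = 0.21388.
η = 0.54922 / 0.21388 = 2.568.
η > 1 ⇒ luxury.

2.568 (luxury)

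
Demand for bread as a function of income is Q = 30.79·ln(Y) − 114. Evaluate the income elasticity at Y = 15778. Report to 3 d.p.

At Y = 15778: Q = 183.628.
dQ/dY = 30.79/Y = 0.00195145 at this income.
η = (dQ/dY)·(Y/Q) = 0.00195145 × (15778/183.628) = 0.168.

0.168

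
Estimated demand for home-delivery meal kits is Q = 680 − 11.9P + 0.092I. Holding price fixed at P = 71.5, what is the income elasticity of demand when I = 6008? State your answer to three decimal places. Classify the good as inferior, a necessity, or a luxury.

1.447 (luxury)

At P = 71.5, I = 6008: Q = 381.886.
Holding P constant, ∂Q/∂I = 0.092.
η_I = (∂Q/∂I)·(I/Q) = 0.092 × (6008/381.886) = 1.447.
Since η > 1, this is a luxury.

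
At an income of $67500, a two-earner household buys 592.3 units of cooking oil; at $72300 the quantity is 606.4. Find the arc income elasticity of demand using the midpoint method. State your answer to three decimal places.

ΔQ = 606.4 − 592.3 = 14.1; midpoint Q̄ = (592.3 + 606.4)/2 = 599.35.
ΔI = 72300 − 67500 = 4800; midpoint Ī = (67500 + 72300)/2 = 69900.
η = (ΔQ/Q̄) ÷ (ΔI/Ī) = (14.1/599.35) ÷ (4800/69900) = 0.343.

0.343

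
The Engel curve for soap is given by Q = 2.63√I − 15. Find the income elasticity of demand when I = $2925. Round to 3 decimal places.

At I = 2925: Q = 127.239.
dQ/dI = 2.63/(2√I) = 0.0243144 at this income.
η = (dQ/dI)·(I/Q) = 0.0243144 × (2925/127.239) = 0.559.

0.559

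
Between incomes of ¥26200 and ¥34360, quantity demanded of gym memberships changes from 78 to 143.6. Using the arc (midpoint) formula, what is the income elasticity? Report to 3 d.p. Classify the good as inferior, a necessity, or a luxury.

2.197 (luxury)

ΔQ = 143.6 − 78 = 65.6; midpoint Q̄ = (78 + 143.6)/2 = 110.8.
ΔI = 34360 − 26200 = 8160; midpoint Ī = (26200 + 34360)/2 = 30280.
η = (ΔQ/Q̄) ÷ (ΔI/Ī) = (65.6/110.8) ÷ (8160/30280) = 2.197.
η > 1 ⇒ luxury.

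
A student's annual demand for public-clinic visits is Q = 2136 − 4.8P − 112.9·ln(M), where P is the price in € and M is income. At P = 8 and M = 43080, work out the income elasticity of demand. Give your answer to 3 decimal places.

-0.126

At P = 8, M = 43080: Q = 892.865.
Holding P constant, ∂Q/∂M = -112.9/M = -0.00262071.
η_M = (∂Q/∂M)·(M/Q) = -0.00262071 × (43080/892.865) = -0.126.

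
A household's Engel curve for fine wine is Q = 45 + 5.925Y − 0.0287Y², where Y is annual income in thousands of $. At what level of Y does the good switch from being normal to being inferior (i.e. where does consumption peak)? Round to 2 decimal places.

103.22

dQ/dY = 5.925 − 0.0574Y.
The good is inferior where dQ/dY < 0. Setting dQ/dY = 0 gives Y = 5.925 / 0.0574 = 103.22.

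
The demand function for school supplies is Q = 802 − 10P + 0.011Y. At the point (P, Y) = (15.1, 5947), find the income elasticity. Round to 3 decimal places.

0.091

At P = 15.1, Y = 5947: Q = 716.417.
Holding P constant, ∂Q/∂Y = 0.011.
η_Y = (∂Q/∂Y)·(Y/Q) = 0.011 × (5947/716.417) = 0.091.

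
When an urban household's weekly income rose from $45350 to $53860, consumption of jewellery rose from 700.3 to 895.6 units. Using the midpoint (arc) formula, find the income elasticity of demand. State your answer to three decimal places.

1.427

ΔQ = 895.6 − 700.3 = 195.3; midpoint Q̄ = (700.3 + 895.6)/2 = 797.95.
ΔI = 53860 − 45350 = 8510; midpoint Ī = (45350 + 53860)/2 = 49605.
η = (ΔQ/Q̄) ÷ (ΔI/Ī) = (195.3/797.95) ÷ (8510/49605) = 1.427.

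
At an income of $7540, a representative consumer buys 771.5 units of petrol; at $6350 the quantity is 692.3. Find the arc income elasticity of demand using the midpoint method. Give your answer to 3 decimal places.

ΔQ = 692.3 − 771.5 = -79.2; midpoint Q̄ = (771.5 + 692.3)/2 = 731.9.
ΔI = 6350 − 7540 = -1190; midpoint Ī = (7540 + 6350)/2 = 6945.
η = (ΔQ/Q̄) ÷ (ΔI/Ī) = (-79.2/731.9) ÷ (-1190/6945) = 0.632.

0.632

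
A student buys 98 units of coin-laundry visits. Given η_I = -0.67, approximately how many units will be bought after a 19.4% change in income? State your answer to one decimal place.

%ΔQ ≈ η × %ΔI = -0.67 × 19.4% = -12.998%.
New Q ≈ 98 × (1 − 0.12998) = 85.3.

85.3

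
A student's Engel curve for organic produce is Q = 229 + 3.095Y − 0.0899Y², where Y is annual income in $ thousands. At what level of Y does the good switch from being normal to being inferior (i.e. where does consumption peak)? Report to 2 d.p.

dQ/dY = 3.095 − 0.1798Y.
The good is inferior where dQ/dY < 0. Setting dQ/dY = 0 gives Y = 3.095 / 0.1798 = 17.21.

17.21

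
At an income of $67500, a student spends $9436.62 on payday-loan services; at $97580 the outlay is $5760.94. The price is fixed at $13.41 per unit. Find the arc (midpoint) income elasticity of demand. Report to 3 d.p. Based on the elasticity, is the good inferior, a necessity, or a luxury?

-1.327 (inferior good)

With a constant price, Q₁ = 9436.62/13.41 = 703.700 and Q₂ = 5760.94/13.41 = 429.600 (equivalently, work directly with expenditure since P cancels).
Midpoint %ΔQ = (5760.94 − 9436.62)/7598.78 = -0.48372; midpoint %ΔI = (97580 − 67500)/82540 = 0.36443.
η = -0.48372 / 0.36443 = -1.327.
η < 0 ⇒ inferior good.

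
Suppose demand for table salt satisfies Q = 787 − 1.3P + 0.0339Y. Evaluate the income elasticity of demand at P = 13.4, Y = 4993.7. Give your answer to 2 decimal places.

At P = 13.4, Y = 4993.7: Q = 938.866.
Holding P constant, ∂Q/∂Y = 0.0339.
η_Y = (∂Q/∂Y)·(Y/Q) = 0.0339 × (4993.7/938.866) = 0.18.

0.18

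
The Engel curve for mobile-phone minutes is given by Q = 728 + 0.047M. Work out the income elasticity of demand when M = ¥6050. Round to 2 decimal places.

At M = 6050: Q = 1012.350.
dQ/dM = 0.047.
η = (dQ/dM)·(M/Q) = 0.047 × (6050/1012.350) = 0.28.

0.28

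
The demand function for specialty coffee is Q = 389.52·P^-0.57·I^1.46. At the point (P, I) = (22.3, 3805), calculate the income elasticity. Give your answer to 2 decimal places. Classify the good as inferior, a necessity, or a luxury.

1.46 (luxury)

For a multiplicative demand Q = A·P^α·I^β, the income elasticity is β everywhere.
Here β = 1.46, so η = 1.46.
Since η > 1, this is a luxury.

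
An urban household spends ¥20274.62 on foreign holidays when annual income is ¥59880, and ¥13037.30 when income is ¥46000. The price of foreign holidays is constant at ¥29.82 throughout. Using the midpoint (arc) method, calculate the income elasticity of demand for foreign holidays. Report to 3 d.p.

1.657

With a constant price, Q₁ = 20274.62/29.82 = 679.900 and Q₂ = 13037.30/29.82 = 437.200 (equivalently, work directly with expenditure since P cancels).
Midpoint %ΔQ = (13037.30 − 20274.62)/16655.96 = -0.43452; midpoint %ΔI = (46000 − 59880)/52940 = -0.26218.
η = -0.43452 / -0.26218 = 1.657.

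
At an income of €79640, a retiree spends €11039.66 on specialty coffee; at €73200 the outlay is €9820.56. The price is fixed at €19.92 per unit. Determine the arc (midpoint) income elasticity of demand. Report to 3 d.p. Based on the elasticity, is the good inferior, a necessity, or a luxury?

1.387 (luxury)

With a constant price, Q₁ = 11039.66/19.92 = 554.200 and Q₂ = 9820.56/19.92 = 493.000 (equivalently, work directly with expenditure since P cancels).
Midpoint %ΔQ = (9820.56 − 11039.66)/10430.11 = -0.11688; midpoint %ΔI = (73200 − 79640)/76420 = -0.08427.
η = -0.11688 / -0.08427 = 1.387.
η > 1 ⇒ luxury.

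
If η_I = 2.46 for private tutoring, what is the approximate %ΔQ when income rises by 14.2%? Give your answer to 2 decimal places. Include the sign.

34.93%

%ΔQ ≈ η × %ΔI = 2.46 × 14.2% = 34.93%.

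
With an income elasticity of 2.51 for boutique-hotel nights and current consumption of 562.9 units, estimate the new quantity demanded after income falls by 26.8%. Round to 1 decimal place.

184.2

%ΔQ ≈ η × %ΔI = 2.51 × (-26.8%) = -67.268%.
New Q ≈ 562.9 × (1 − 0.67268) = 184.2.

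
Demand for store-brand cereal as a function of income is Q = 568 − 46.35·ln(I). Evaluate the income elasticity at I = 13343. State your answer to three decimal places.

At I = 13343: Q = 127.733.
dQ/dI = -46.35/I = -0.00347373 at this income.
η = (dQ/dI)·(I/Q) = -0.00347373 × (13343/127.733) = -0.363.

-0.363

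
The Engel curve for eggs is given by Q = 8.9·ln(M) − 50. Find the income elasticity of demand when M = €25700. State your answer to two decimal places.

At M = 25700: Q = 40.373.
dQ/dM = 8.9/M = 0.000346304 at this income.
η = (dQ/dM)·(M/Q) = 0.000346304 × (25700/40.373) = 0.22.

0.22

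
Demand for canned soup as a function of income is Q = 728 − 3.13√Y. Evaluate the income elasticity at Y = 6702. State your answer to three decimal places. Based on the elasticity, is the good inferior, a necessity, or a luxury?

At Y = 6702: Q = 471.760.
dQ/dY = -3.13/(2√Y) = -0.0191167 at this income.
η = (dQ/dY)·(Y/Q) = -0.0191167 × (6702/471.760) = -0.272.
Since η < 0, the good is an inferior good.

-0.272 (inferior good)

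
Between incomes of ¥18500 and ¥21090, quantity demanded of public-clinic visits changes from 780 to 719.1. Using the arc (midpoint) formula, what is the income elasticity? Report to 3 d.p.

-0.621

ΔQ = 719.1 − 780 = -60.9; midpoint Q̄ = (780 + 719.1)/2 = 749.55.
ΔI = 21090 − 18500 = 2590; midpoint Ī = (18500 + 21090)/2 = 19795.
η = (ΔQ/Q̄) ÷ (ΔI/Ī) = (-60.9/749.55) ÷ (2590/19795) = -0.621.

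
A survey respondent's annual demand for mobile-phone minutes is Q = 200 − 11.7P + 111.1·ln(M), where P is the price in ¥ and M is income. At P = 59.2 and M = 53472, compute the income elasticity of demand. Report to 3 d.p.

At P = 59.2, M = 53472: Q = 716.896.
Holding P constant, ∂Q/∂M = 111.1/M = 0.00207772.
η_M = (∂Q/∂M)·(M/Q) = 0.00207772 × (53472/716.896) = 0.155.

0.155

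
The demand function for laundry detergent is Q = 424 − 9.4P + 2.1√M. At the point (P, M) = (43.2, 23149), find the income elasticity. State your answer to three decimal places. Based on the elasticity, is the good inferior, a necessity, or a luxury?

At P = 43.2, M = 23149: Q = 337.431.
Holding P constant, ∂Q/∂M = 2.1/(2√M) = 0.00690118.
η_M = (∂Q/∂M)·(M/Q) = 0.00690118 × (23149/337.431) = 0.473.
Since 0 < η < 1, this is a necessity.

0.473 (necessity)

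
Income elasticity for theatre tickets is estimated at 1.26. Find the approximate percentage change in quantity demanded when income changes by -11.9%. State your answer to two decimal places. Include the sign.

%ΔQ ≈ η × %ΔI = 1.26 × (-11.9%) = -14.99%.

-14.99%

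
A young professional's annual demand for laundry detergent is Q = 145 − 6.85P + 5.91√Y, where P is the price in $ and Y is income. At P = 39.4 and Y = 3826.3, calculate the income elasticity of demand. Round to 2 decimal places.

At P = 39.4, Y = 3826.3: Q = 240.685.
Holding P constant, ∂Q/∂Y = 5.91/(2√Y) = 0.0477714.
η_Y = (∂Q/∂Y)·(Y/Q) = 0.0477714 × (3826.3/240.685) = 0.76.

0.76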